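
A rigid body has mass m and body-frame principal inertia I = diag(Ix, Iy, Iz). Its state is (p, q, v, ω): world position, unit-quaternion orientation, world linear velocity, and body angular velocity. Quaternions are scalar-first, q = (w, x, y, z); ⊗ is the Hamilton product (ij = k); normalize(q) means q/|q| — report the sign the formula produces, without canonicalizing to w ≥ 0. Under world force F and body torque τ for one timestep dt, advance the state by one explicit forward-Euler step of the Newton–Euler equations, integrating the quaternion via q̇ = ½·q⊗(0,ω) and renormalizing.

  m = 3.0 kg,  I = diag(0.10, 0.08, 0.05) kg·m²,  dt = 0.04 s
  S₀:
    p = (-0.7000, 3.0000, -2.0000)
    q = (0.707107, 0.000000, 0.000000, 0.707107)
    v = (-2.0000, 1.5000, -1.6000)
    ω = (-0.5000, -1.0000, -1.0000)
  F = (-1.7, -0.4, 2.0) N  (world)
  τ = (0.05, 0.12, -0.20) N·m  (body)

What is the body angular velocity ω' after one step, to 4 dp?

α = I⁻¹(τ − ω×Iω) = (0.8000, 1.1875, -3.8000)
ω + α·dt = (-0.4680, -0.9525, -1.1520)

ω' = (-0.4680, -0.9525, -1.1520)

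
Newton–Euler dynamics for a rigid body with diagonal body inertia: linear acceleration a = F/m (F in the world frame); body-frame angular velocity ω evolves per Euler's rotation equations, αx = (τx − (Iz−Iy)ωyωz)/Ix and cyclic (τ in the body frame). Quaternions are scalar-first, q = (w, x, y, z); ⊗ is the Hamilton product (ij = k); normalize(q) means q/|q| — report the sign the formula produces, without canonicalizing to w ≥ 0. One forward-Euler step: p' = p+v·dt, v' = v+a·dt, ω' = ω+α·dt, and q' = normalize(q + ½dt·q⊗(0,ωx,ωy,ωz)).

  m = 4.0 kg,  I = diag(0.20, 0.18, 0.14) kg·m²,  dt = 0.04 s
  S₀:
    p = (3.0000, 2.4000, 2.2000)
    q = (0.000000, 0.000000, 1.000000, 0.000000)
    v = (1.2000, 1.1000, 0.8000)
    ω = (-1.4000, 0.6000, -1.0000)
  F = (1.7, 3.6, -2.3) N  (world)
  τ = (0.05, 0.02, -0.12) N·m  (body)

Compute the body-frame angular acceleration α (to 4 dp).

gyro term ω×Iω = (0.0240, 0.0840, 0.0168)
α = I⁻¹(τ − ω×Iω) = (0.1300, -0.3556, -0.9771)

α = (0.1300, -0.3556, -0.9771)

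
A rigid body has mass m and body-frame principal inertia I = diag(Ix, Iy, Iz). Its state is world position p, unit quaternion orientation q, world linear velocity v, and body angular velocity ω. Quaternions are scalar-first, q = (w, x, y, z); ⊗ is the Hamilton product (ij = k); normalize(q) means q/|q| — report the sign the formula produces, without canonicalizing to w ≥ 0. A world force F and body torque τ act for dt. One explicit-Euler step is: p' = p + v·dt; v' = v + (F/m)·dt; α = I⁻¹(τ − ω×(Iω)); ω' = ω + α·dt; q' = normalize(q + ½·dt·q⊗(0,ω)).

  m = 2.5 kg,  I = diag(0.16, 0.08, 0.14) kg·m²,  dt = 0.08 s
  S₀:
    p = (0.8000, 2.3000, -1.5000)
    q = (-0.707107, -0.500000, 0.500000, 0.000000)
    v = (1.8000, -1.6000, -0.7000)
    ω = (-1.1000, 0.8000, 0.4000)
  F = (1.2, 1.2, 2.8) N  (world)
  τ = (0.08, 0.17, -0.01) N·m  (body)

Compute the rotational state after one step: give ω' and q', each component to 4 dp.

ω' = (-1.0696, 0.9788, 0.3541)
q' = (-0.7439, -0.4601, 0.4846, -0.0053)

ω×(Iω) gyroscopic = (0.0192, -0.0088, 0.0704)
(τ − ω×Iω)/I = (0.3800, 2.2350, -0.5743)
ω' = ω + α·dt = (-1.0696, 0.9788, 0.3541)
q⊗(0,ω) = (-0.9500000, 0.9778177, -0.3656856, -0.1328428)
updated quaternion q' = (-0.7439, -0.4601, 0.4846, -0.0053)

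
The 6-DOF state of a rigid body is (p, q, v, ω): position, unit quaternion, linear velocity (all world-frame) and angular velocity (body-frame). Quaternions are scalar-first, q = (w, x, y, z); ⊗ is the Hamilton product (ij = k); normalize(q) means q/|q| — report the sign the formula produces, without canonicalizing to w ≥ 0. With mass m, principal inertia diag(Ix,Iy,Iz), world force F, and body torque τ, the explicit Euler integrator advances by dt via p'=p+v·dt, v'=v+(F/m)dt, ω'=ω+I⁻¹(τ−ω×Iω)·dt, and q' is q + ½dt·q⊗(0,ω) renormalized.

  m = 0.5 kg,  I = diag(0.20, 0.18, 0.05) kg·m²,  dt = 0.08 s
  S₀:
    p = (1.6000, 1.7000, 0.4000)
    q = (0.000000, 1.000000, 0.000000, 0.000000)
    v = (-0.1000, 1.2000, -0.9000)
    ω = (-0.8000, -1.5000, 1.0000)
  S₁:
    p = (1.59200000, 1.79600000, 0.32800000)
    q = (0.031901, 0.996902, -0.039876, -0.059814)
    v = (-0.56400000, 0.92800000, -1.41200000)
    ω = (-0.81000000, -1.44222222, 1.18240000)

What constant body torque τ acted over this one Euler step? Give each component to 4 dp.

Δω = ω₁−ω₀ = (-0.01000000, 0.05777778, 0.18240000)
gyro term ω₀×Iω₀ = (0.1950, -0.1200, -0.0240)
τ = I·(Δω/dt) + ω₀×(Iω₀) = (0.1700, 0.0100, 0.0900)

τ = (0.1700, 0.0100, 0.0900)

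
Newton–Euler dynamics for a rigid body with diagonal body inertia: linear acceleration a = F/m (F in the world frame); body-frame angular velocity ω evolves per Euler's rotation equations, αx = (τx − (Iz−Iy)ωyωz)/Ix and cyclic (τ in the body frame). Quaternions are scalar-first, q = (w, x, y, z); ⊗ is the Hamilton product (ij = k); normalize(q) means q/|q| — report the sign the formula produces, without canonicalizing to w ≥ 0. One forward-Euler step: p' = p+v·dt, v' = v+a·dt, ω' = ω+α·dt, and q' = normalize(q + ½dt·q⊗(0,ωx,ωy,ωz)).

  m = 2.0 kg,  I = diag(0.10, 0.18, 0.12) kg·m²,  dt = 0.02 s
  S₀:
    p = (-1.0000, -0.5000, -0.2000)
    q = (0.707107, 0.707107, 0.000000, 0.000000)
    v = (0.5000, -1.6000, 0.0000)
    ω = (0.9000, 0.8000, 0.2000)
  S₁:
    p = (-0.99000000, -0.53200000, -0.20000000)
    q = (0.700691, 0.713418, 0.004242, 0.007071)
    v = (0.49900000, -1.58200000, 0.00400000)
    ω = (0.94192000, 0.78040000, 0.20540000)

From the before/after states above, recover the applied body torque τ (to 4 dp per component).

rate change Δω = (0.04192000, -0.01960000, 0.00540000)
gyro term ω₀×Iω₀ = (-0.0096, -0.0036, 0.0576)
applied torque τ = (0.2000, -0.1800, 0.0900)

τ = (0.2000, -0.1800, 0.0900)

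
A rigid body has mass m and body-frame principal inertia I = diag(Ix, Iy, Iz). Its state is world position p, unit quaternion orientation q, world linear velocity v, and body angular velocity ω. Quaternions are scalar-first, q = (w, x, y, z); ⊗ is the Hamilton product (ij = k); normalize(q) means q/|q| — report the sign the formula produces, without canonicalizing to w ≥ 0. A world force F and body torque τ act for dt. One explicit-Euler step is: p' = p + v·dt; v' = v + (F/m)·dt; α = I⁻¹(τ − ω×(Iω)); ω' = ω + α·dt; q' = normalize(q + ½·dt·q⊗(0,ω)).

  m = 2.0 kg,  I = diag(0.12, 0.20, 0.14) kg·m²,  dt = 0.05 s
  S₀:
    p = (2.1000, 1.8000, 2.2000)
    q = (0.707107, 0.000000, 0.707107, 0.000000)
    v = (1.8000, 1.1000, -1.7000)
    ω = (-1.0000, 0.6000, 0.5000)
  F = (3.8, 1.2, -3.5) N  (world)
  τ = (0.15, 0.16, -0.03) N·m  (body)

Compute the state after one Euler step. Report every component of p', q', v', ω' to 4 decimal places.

a = (1.9000, 0.6000, -1.7500)
p' = p + v·dt = (2.1900, 1.8550, 2.1150)
v' = v + a·dt = (1.8950, 1.1300, -1.7875)
angular accel α = (1.4000, 0.7500, 0.1286)
ω' = ω + α·dt = (-0.9300, 0.6375, 0.5064)
q⊗(0,ω) = (-0.4242642, -0.3535535, 0.4242642, 1.0606605)
q + ½dt·q⊗(0,ω), renormalized = (0.6962, -0.0088, 0.7174, 0.0265)

p' = (2.1900, 1.8550, 2.1150)
q' = (0.6962, -0.0088, 0.7174, 0.0265)
v' = (1.8950, 1.1300, -1.7875)
ω' = (-0.9300, 0.6375, 0.5064)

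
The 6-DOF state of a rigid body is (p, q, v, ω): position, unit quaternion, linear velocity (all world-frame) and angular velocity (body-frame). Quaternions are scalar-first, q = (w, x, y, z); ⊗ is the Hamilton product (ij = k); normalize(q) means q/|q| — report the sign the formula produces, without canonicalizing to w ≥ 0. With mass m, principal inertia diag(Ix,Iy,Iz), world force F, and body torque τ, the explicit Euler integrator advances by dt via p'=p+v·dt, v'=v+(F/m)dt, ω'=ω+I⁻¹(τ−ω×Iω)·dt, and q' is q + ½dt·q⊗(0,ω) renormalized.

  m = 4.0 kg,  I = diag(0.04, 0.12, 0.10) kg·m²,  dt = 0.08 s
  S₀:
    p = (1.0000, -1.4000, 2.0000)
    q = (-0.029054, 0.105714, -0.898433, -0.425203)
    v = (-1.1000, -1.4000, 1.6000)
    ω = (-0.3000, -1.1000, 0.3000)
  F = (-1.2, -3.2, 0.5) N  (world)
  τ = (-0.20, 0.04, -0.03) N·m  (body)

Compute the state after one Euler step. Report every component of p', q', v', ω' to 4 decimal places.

α = I⁻¹(τ − ω×Iω) = (-5.1650, 0.2883, -0.5640)
ω + α·dt = (-0.7132, -1.0769, 0.2549)
q⊗(0,ω) = (-0.8290012, -0.7285370, 0.1278061, -0.3945315)
q' = normalize(q + ½dt·q⊗(0,ω)) = (-0.0621, 0.0765, -0.8923, -0.4405)
a = (-0.3000, -0.8000, 0.1250)
p' = p + v·dt = (0.9120, -1.5120, 2.1280)
new velocity v' = (-1.1240, -1.4640, 1.6100)

p' = (0.9120, -1.5120, 2.1280)
q' = (-0.0621, 0.0765, -0.8923, -0.4405)
v' = (-1.1240, -1.4640, 1.6100)
ω' = (-0.7132, -1.0769, 0.2549)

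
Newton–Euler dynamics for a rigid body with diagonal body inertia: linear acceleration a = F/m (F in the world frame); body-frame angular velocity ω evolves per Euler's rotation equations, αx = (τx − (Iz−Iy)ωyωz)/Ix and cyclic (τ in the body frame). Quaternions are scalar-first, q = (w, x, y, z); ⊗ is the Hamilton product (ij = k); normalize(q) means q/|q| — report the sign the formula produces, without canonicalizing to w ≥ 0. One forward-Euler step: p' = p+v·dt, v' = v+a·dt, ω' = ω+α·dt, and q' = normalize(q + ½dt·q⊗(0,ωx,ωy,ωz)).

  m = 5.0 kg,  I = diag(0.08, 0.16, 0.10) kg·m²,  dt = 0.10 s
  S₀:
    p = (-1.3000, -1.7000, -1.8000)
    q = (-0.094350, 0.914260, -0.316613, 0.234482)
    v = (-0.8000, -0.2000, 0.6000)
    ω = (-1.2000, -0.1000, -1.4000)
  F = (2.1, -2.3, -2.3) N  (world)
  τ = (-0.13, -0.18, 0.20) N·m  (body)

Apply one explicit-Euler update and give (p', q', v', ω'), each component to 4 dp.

p' = (-1.3800, -1.7200, -1.7400)
q' = (-0.0246, 0.9393, -0.2651, 0.2166)
v' = (-0.7580, -0.2460, 0.5540)
ω' = (-1.3520, -0.1915, -1.2096)

a = F/m = (0.4200, -0.4600, -0.4600)
new position p' = (-1.3800, -1.7200, -1.7400)
v' = v + a·dt = (-0.7580, -0.2460, 0.5540)
ω×(Iω) gyroscopic = (-0.0084, -0.0336, 0.0096)
(τ − ω×Iω)/I = (-1.5200, -0.9150, 1.9040)
new body rate ω' = (-1.3520, -0.1915, -1.2096)
2q̇ = q⊗(0,ω) = (1.3937255, 0.5799264, 1.0080206, -0.3392716)
q + ½dt·q⊗(0,ω), renormalized = (-0.0246, 0.9393, -0.2651, 0.2166)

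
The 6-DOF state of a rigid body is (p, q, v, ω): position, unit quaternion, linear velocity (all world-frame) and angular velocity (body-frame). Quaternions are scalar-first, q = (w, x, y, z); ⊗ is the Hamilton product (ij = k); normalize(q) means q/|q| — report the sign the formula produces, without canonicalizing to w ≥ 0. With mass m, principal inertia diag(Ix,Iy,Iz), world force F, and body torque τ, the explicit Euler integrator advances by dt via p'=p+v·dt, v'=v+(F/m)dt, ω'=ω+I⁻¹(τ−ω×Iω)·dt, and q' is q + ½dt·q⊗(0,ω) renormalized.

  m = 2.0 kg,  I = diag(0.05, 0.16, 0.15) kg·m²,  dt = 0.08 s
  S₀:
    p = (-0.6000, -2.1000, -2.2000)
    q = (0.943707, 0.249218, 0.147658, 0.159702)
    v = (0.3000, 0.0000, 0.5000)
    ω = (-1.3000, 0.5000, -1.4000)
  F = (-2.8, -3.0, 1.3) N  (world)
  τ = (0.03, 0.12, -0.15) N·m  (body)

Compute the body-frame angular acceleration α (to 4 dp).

precession coupling ω×(Iω) = (0.0070, -0.1820, -0.0715)
angular accel α = (0.4600, 1.8875, -0.5233)

α = (0.4600, 1.8875, -0.5233)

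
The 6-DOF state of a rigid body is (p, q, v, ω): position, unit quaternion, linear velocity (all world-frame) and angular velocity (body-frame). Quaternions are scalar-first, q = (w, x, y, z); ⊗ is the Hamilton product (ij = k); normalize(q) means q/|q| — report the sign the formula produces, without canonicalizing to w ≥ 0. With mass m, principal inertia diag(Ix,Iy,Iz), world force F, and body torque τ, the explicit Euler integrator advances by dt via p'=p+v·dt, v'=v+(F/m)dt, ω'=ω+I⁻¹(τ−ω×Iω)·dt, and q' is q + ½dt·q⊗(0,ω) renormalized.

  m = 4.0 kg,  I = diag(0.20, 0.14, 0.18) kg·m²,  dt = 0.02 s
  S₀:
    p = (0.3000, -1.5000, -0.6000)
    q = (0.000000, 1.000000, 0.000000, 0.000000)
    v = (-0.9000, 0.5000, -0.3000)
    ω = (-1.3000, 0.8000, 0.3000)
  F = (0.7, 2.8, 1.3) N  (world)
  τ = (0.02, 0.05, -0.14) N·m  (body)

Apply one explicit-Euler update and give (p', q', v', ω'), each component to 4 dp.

p' = (0.2820, -1.4900, -0.6060)
q' = (0.0130, 0.9999, -0.0030, 0.0080)
v' = (-0.8965, 0.5140, -0.2935)
ω' = (-1.2990, 0.8083, 0.2775)

a = (0.1750, 0.7000, 0.3250)
p + v·dt = (0.2820, -1.4900, -0.6060)
v + (F/m)dt = (-0.8965, 0.5140, -0.2935)
precession coupling ω×(Iω) = (0.0096, -0.0078, 0.0624)
angular accel α = (0.0520, 0.4129, -1.1244)
new body rate ω' = (-1.2990, 0.8083, 0.2775)
2q̇ = q⊗(0,ω) = (1.3000000, 0.0000000, -0.3000000, 0.8000000)
q' = normalize(q + ½dt·q⊗(0,ω)) = (0.0130, 0.9999, -0.0030, 0.0080)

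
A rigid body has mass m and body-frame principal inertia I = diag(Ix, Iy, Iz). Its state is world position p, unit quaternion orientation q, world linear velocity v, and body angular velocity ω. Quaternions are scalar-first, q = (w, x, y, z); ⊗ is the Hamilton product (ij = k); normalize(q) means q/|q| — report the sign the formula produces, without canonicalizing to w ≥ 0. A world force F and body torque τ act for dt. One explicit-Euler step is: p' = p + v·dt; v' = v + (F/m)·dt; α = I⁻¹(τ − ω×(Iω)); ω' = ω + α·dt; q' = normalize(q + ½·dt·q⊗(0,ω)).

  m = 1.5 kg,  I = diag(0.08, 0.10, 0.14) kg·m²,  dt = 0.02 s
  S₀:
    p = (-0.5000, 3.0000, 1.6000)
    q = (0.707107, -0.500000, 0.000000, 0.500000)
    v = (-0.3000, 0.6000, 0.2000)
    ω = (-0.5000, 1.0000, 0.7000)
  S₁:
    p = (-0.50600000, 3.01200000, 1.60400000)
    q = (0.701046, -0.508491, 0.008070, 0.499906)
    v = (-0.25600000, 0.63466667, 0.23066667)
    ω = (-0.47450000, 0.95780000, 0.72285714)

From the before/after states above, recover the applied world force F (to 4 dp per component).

Δv = v₁−v₀ = (0.04400000, 0.03466667, 0.03066667)
F = m·Δv/dt = (3.3000, 2.6000, 2.3000)

F = (3.3000, 2.6000, 2.3000)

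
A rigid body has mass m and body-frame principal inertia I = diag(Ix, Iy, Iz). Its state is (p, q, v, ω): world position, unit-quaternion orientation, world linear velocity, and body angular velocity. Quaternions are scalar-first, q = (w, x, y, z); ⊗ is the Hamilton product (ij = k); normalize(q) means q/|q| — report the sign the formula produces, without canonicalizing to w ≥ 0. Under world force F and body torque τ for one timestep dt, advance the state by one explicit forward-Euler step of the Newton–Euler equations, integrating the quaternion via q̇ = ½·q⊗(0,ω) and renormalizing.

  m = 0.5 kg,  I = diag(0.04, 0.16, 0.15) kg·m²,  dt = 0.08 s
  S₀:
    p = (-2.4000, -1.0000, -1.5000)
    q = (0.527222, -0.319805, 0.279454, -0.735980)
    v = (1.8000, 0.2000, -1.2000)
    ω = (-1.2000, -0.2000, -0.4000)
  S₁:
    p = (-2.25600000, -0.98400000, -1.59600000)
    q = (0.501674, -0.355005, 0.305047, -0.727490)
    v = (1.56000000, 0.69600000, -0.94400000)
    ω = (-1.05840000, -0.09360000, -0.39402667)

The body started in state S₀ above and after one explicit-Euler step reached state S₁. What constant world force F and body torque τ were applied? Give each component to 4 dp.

F = (-1.5000, 3.1000, 1.6000)
τ = (0.0700, 0.1600, 0.0400)

v₁ − v₀ = (-0.24000000, 0.49600000, 0.25600000)
F = m·Δv/dt = (-1.5000, 3.1000, 1.6000)
ω₁ − ω₀ = (0.14160000, 0.10640000, 0.00597333)
τ = I·(Δω/dt) + ω₀×(Iω₀) = (0.0700, 0.1600, 0.0400)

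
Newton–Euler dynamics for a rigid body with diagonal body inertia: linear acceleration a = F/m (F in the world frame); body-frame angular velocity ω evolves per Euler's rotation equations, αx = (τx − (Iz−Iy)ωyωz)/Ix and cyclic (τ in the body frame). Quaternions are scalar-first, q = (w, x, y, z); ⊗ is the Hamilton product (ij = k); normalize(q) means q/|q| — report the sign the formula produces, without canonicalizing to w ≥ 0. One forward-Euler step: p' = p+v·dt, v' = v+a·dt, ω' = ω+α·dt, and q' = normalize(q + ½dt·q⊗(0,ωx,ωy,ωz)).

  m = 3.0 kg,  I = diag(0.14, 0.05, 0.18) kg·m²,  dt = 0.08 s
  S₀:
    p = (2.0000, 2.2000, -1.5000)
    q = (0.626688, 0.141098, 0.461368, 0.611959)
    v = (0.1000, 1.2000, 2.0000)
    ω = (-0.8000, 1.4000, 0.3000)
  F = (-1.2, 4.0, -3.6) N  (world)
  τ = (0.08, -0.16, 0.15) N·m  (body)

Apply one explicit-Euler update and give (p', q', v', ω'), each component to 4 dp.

a = (-0.4000, 1.3333, -1.2000)
p + v·dt = (2.0080, 2.2960, -1.3400)
new velocity v' = (0.0680, 1.3067, 1.9040)
precession coupling ω×(Iω) = (0.0546, 0.0096, 0.1008)
(τ − ω×Iω)/I = (0.1814, -3.3920, 0.2733)
ω + α·dt = (-0.7855, 1.1286, 0.3219)
Hamilton product q⊗(0,ω) = (-0.7166245, -1.2196826, 0.3454666, 0.7546380)
q + ½dt·q⊗(0,ω), renormalized = (0.5967, 0.0921, 0.4742, 0.6408)

p' = (2.0080, 2.2960, -1.3400)
q' = (0.5967, 0.0921, 0.4742, 0.6408)
v' = (0.0680, 1.3067, 1.9040)
ω' = (-0.7855, 1.1286, 0.3219)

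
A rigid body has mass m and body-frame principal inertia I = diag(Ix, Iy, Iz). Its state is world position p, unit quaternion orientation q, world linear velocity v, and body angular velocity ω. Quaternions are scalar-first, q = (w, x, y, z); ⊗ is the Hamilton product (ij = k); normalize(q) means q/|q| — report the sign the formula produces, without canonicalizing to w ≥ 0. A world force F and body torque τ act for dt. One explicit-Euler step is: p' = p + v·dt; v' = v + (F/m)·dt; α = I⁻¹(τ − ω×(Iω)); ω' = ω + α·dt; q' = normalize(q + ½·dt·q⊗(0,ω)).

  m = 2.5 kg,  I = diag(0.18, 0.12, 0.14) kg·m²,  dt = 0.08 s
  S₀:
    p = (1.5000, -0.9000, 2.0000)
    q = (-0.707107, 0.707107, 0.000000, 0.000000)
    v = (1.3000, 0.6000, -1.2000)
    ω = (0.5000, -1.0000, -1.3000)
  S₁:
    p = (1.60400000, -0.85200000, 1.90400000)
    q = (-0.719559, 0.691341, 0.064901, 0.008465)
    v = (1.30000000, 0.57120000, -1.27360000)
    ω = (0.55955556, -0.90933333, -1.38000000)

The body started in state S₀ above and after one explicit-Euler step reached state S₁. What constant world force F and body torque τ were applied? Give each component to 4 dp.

Δv = v₁−v₀ = (0.00000000, -0.02880000, -0.07360000)
applied force F = (0.0000, -0.9000, -2.3000)
Δω = ω₁−ω₀ = (0.05955556, 0.09066667, -0.08000000)
I·α + gyro = (0.1600, 0.1100, -0.1100)

F = (0.0000, -0.9000, -2.3000)
τ = (0.1600, 0.1100, -0.1100)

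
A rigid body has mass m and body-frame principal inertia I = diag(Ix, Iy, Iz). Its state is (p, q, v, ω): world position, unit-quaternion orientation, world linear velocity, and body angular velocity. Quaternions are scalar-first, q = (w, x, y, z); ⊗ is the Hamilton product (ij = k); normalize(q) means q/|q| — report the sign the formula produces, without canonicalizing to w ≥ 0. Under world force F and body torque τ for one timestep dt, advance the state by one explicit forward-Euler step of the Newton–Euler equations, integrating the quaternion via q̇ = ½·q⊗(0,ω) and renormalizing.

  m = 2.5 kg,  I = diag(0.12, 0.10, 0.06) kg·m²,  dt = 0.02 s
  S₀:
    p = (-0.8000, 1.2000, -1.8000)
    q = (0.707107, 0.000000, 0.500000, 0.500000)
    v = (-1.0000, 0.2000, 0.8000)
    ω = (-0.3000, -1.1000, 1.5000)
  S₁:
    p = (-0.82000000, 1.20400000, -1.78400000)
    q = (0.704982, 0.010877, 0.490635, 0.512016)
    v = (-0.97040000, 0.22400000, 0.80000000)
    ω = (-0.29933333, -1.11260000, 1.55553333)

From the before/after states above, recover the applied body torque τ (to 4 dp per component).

τ = (0.0700, -0.0900, 0.1600)

ω₁ − ω₀ = (0.00066667, -0.01260000, 0.05553333)
ω₀×(Iω₀) = (0.0660, -0.0270, -0.0066)
τ = I·(Δω/dt) + ω₀×(Iω₀) = (0.0700, -0.0900, 0.1600)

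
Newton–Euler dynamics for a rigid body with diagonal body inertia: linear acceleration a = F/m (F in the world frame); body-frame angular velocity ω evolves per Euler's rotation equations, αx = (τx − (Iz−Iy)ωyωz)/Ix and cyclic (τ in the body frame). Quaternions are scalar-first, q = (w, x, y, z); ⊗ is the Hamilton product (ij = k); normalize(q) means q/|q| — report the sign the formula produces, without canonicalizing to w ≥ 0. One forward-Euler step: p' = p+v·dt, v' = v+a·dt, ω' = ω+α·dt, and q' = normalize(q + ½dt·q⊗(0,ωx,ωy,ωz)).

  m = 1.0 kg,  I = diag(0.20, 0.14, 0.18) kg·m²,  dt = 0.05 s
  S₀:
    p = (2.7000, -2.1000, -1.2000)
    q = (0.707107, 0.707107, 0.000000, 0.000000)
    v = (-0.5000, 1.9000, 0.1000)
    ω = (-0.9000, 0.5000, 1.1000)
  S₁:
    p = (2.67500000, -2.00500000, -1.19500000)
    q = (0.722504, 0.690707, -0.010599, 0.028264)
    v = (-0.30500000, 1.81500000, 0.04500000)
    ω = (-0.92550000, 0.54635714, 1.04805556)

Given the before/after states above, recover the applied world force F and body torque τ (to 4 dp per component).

F = (3.9000, -1.7000, -1.1000)
τ = (-0.0800, 0.1100, -0.1600)

Δω = ω₁−ω₀ = (-0.02550000, 0.04635714, -0.05194444)
I·α + gyro = (-0.0800, 0.1100, -0.1600)
velocity change Δv = (0.19500000, -0.08500000, -0.05500000)
m·(v₁−v₀)/dt = (3.9000, -1.7000, -1.1000)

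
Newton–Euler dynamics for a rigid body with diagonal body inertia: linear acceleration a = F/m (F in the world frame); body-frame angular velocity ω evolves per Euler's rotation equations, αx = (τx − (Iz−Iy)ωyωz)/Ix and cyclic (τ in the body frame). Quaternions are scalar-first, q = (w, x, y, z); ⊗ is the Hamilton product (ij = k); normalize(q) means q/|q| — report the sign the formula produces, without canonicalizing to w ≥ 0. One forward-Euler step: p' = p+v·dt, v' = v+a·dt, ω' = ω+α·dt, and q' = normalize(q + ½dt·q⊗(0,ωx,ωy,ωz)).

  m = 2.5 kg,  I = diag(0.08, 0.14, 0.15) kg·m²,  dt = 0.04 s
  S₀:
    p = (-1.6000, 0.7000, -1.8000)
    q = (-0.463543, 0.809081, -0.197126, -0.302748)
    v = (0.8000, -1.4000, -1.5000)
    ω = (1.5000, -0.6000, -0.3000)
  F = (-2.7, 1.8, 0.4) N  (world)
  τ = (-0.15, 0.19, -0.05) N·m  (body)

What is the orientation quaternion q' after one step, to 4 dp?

q' = (-0.4917, 0.7923, -0.1957, -0.3036)

Hamilton product q⊗(0,ω) = (-1.4227215, -0.8178255, 0.0667281, -0.0506967)
q' = normalize(q + ½dt·q⊗(0,ω)) = (-0.4917, 0.7923, -0.1957, -0.3036)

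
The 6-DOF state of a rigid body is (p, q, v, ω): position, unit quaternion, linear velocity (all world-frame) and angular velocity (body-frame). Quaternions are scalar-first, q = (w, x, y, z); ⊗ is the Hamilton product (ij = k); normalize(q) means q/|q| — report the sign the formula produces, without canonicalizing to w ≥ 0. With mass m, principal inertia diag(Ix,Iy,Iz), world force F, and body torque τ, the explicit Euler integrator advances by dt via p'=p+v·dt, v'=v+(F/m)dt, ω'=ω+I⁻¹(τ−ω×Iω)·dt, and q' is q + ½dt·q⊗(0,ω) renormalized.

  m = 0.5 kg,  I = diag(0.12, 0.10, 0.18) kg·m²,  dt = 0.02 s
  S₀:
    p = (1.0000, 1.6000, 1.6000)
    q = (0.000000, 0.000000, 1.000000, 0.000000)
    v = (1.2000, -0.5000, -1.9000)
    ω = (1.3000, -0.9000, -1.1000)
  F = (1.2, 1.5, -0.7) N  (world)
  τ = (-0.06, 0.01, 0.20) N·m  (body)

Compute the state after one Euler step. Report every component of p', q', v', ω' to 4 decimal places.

α = I⁻¹(τ − ω×Iω) = (-1.1600, -0.7580, 0.9811)
new body rate ω' = (1.2768, -0.9152, -1.0804)
Hamilton product q⊗(0,ω) = (0.9000000, -1.1000000, 0.0000000, -1.3000000)
q + ½dt·q⊗(0,ω), renormalized = (0.0090, -0.0110, 0.9998, -0.0130)
a = F/m = (2.4000, 3.0000, -1.4000)
p' = p + v·dt = (1.0240, 1.5900, 1.5620)
v + (F/m)dt = (1.2480, -0.4400, -1.9280)

p' = (1.0240, 1.5900, 1.5620)
q' = (0.0090, -0.0110, 0.9998, -0.0130)
v' = (1.2480, -0.4400, -1.9280)
ω' = (1.2768, -0.9152, -1.0804)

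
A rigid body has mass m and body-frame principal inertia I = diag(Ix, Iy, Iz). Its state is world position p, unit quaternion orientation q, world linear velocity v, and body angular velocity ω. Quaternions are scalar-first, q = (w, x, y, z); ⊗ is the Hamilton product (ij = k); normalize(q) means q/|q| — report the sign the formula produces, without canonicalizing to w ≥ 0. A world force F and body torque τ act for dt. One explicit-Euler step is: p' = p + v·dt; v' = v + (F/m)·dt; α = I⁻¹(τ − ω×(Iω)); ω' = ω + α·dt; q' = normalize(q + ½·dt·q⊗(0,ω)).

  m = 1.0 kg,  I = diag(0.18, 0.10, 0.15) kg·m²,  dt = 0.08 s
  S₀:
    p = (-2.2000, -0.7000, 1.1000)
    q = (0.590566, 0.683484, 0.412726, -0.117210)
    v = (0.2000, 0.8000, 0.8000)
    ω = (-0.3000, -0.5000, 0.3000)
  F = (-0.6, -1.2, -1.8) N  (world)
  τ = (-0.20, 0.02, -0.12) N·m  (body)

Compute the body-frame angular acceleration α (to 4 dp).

α = (-1.0694, 0.2270, -0.7200)

gyro term ω×Iω = (-0.0075, -0.0027, -0.0120)
angular accel α = (-1.0694, 0.2270, -0.7200)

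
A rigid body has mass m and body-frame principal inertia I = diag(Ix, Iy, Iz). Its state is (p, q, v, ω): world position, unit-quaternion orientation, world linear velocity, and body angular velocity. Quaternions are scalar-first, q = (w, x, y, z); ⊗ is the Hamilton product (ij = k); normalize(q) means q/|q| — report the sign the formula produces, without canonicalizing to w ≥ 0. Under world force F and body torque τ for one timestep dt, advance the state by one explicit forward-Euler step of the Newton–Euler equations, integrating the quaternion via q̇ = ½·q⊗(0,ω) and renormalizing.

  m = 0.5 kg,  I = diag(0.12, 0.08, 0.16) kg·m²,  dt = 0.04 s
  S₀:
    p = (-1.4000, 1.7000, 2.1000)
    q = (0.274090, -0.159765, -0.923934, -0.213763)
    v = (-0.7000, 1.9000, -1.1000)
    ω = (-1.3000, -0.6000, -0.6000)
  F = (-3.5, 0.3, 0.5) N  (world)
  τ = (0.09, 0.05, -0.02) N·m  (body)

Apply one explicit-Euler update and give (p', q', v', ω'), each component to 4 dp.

p' = (-1.4280, 1.7760, 2.0560)
q' = (0.2562, -0.1583, -0.9231, -0.2390)
v' = (-0.9800, 1.9240, -1.0600)
ω' = (-1.2796, -0.5594, -0.5972)

α = I⁻¹(τ − ω×Iω) = (0.5100, 1.0150, 0.0700)
new body rate ω' = (-1.2796, -0.5594, -0.5972)
2q̇ = q⊗(0,ω) = (-0.8903127, 0.0697856, 0.0175789, -1.2697092)
q + ½dt·q⊗(0,ω), renormalized = (0.2562, -0.1583, -0.9231, -0.2390)
linear accel F/m = (-7.0000, 0.6000, 1.0000)
p + v·dt = (-1.4280, 1.7760, 2.0560)
new velocity v' = (-0.9800, 1.9240, -1.0600)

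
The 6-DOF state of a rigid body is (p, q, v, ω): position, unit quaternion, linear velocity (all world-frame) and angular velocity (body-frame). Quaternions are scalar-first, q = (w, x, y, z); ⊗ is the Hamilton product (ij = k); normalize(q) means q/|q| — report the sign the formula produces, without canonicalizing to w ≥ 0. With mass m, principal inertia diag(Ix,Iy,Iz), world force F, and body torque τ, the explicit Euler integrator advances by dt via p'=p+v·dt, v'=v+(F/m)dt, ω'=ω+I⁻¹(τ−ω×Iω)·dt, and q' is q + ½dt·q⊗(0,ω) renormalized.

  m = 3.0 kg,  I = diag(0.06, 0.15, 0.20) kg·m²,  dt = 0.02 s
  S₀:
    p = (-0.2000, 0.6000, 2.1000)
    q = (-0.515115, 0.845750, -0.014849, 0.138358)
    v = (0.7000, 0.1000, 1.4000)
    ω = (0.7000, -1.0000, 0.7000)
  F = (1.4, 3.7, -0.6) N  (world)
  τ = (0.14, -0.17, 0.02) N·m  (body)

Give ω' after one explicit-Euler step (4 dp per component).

ω' = (0.7583, -1.0135, 0.7083)

precession coupling ω×(Iω) = (-0.0350, -0.0686, -0.0630)
(τ − ω×Iω)/I = (2.9167, -0.6760, 0.4150)
new body rate ω' = (0.7583, -1.0135, 0.7083)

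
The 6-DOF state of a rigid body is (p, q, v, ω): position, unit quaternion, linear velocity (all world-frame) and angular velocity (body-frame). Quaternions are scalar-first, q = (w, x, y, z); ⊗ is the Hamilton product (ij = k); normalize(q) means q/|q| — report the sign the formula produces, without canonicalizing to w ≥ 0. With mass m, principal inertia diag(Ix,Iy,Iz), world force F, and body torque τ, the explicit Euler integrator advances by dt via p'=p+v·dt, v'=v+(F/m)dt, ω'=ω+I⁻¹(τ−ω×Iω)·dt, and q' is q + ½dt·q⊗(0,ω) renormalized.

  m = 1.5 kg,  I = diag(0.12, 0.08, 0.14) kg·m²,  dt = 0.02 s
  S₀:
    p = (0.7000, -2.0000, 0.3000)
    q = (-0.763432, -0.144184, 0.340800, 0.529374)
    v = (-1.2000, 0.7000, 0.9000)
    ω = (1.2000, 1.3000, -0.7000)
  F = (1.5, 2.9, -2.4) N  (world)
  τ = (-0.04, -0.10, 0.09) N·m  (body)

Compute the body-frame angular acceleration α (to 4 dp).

α = (0.1217, -1.4600, 1.0886)

gyro term ω×Iω = (-0.0546, 0.0168, -0.0624)
(τ − ω×Iω)/I = (0.1217, -1.4600, 1.0886)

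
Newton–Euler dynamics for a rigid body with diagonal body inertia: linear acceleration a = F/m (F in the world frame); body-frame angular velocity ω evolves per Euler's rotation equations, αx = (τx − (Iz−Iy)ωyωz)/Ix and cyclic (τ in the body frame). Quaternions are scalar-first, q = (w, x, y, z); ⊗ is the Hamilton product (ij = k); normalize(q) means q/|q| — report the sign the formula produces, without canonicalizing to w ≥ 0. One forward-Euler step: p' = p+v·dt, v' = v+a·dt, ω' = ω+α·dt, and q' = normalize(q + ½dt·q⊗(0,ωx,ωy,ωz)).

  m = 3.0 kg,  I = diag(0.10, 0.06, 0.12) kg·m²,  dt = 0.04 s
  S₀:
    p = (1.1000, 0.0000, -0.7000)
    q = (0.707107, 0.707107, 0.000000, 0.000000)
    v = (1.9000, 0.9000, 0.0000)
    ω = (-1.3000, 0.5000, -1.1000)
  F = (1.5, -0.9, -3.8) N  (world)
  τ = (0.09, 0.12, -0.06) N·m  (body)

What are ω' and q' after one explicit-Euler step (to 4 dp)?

ω×(Iω) gyroscopic = (-0.0330, -0.0286, 0.0260)
angular accel α = (1.2300, 2.4767, -0.7167)
ω' = ω + α·dt = (-1.2508, 0.5991, -1.1287)
q⊗(0,ω) = (0.9192391, -0.9192391, 1.1313712, -0.4242642)
q + ½dt·q⊗(0,ω), renormalized = (0.7250, 0.6883, 0.0226, -0.0085)

ω' = (-1.2508, 0.5991, -1.1287)
q' = (0.7250, 0.6883, 0.0226, -0.0085)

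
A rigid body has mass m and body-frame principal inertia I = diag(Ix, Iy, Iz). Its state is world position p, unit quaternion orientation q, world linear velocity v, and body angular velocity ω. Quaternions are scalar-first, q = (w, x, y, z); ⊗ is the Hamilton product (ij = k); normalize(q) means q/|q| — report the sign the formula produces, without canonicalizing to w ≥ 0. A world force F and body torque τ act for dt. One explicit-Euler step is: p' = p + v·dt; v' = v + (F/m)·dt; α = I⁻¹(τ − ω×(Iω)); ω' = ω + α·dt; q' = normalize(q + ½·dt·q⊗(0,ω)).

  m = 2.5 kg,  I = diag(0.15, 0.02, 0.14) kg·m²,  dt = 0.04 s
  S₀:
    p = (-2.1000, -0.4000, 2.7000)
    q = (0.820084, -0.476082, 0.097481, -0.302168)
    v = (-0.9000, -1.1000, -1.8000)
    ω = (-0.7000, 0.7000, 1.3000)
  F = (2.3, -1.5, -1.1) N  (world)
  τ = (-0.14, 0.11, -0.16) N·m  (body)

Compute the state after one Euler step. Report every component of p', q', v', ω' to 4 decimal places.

precession coupling ω×(Iω) = (0.1092, -0.0091, 0.0637)
(τ − ω×Iω)/I = (-1.6613, 5.9550, -1.5979)
ω + α·dt = (-0.7665, 0.9382, 1.2361)
q⊗(0,ω) = (-0.0086757, -0.2358159, 1.4044830, 0.8010885)
updated quaternion q' = (0.8195, -0.4805, 0.1255, -0.2860)
a = (0.9200, -0.6000, -0.4400)
p' = p + v·dt = (-2.1360, -0.4440, 2.6280)
v' = v + a·dt = (-0.8632, -1.1240, -1.8176)

p' = (-2.1360, -0.4440, 2.6280)
q' = (0.8195, -0.4805, 0.1255, -0.2860)
v' = (-0.8632, -1.1240, -1.8176)
ω' = (-0.7665, 0.9382, 1.2361)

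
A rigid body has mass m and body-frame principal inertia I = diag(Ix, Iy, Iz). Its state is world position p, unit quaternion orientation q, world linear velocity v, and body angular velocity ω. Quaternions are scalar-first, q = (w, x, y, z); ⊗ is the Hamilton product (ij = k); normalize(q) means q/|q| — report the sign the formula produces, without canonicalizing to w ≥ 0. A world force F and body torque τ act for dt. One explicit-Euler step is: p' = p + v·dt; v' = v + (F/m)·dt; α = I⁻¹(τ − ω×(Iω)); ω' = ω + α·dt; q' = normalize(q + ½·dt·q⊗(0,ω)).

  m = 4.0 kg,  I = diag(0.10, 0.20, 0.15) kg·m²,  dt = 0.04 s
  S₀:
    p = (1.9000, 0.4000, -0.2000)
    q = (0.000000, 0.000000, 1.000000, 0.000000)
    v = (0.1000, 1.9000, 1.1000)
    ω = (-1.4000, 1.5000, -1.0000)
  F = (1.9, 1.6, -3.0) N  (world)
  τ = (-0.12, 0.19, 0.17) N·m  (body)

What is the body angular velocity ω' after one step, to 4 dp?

ω' = (-1.4780, 1.5520, -0.8987)

precession coupling ω×(Iω) = (0.0750, -0.0700, -0.2100)
α = I⁻¹(τ − ω×Iω) = (-1.9500, 1.3000, 2.5333)
new body rate ω' = (-1.4780, 1.5520, -0.8987)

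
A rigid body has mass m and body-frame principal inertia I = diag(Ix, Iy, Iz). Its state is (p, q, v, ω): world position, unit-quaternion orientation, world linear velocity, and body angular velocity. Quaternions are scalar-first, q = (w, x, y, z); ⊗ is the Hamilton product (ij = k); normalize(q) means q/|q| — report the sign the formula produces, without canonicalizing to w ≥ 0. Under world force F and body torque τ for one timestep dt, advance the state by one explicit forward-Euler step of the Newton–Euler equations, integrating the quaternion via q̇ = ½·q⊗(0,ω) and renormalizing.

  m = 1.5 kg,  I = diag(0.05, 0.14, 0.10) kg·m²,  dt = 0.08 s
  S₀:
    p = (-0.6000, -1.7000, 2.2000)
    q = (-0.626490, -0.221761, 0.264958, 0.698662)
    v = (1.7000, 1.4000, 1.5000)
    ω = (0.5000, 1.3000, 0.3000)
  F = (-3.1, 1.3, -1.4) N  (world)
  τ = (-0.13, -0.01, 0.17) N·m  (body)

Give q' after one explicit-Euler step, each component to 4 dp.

q' = (-0.6432, -0.2670, 0.2486, 0.6732)

2q̇ = q⊗(0,ω) = (-0.4431635, -1.1420182, -0.3985777, -0.6087153)
q' = normalize(q + ½dt·q⊗(0,ω)) = (-0.6432, -0.2670, 0.2486, 0.6732)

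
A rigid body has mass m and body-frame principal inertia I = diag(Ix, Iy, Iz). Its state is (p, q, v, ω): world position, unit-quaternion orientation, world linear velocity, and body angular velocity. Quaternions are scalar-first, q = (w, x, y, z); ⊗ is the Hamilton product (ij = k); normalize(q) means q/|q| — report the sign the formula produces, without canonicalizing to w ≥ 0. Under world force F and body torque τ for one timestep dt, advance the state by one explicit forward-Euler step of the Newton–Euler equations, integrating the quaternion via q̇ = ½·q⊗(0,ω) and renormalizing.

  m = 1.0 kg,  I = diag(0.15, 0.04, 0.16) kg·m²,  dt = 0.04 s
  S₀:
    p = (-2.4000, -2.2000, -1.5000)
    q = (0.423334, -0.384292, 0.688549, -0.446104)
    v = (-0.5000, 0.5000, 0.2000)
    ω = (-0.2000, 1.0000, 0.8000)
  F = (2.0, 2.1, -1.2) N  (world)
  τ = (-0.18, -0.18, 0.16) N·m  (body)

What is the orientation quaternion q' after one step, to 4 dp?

Hamilton product q⊗(0,ω) = (-0.4085242, 0.9122764, 0.8199884, 0.0920850)
q + ½dt·q⊗(0,ω), renormalized = (0.4150, -0.3659, 0.7047, -0.4441)

q' = (0.4150, -0.3659, 0.7047, -0.4441)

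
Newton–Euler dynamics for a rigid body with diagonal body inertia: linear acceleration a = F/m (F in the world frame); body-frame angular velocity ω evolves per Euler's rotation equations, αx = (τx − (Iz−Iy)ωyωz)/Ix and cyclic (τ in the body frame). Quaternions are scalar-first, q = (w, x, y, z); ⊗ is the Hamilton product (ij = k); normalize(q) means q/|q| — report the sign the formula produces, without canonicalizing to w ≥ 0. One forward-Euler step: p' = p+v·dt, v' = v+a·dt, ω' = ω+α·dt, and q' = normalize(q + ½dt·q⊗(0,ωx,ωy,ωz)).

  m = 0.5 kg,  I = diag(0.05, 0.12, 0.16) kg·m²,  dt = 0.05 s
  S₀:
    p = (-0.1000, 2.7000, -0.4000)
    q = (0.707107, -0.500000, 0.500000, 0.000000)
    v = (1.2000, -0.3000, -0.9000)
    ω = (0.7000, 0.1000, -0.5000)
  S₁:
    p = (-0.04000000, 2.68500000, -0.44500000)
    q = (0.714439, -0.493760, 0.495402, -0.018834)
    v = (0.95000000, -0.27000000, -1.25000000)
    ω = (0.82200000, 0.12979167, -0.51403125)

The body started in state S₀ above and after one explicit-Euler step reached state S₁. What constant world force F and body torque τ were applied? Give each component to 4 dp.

F = (-2.5000, 0.3000, -3.5000)
τ = (0.1200, 0.1100, -0.0400)

Δω = ω₁−ω₀ = (0.12200000, 0.02979167, -0.01403125)
ω₀×(Iω₀) = (-0.0020, 0.0385, 0.0049)
τ = I·(Δω/dt) + ω₀×(Iω₀) = (0.1200, 0.1100, -0.0400)
v₁ − v₀ = (-0.25000000, 0.03000000, -0.35000000)
applied force F = (-2.5000, 0.3000, -3.5000)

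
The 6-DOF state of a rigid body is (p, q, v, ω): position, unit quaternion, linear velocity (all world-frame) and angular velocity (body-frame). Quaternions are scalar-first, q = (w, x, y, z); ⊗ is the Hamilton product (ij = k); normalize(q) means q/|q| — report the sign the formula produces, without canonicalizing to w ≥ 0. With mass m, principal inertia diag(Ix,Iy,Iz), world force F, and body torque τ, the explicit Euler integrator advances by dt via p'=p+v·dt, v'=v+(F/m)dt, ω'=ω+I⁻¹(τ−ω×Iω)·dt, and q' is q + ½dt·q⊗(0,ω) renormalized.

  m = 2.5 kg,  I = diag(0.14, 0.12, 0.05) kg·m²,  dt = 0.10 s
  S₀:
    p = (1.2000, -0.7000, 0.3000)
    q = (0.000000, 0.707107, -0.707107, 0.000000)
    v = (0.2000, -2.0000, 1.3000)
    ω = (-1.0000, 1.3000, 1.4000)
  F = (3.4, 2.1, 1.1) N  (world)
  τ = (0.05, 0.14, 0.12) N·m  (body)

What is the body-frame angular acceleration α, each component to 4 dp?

ω×(Iω) gyroscopic = (-0.1274, -0.1260, 0.0260)
angular accel α = (1.2671, 2.2167, 1.8800)

α = (1.2671, 2.2167, 1.8800)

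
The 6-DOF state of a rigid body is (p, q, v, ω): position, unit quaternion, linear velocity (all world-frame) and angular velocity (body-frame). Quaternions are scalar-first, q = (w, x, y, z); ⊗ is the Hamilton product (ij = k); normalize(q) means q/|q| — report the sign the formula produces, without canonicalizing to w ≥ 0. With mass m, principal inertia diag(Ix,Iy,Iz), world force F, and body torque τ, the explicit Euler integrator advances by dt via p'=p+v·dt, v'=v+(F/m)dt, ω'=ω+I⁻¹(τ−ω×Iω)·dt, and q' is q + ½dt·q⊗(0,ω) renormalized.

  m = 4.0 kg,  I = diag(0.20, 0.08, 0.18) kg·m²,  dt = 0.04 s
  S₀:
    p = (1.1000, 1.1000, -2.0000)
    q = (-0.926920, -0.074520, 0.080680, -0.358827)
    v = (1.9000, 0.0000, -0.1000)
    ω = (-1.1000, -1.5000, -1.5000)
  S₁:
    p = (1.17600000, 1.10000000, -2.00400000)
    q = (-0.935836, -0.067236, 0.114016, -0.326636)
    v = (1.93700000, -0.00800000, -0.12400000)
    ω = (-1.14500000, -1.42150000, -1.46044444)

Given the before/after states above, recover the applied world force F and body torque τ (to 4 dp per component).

Δω = ω₁−ω₀ = (-0.04500000, 0.07850000, 0.03955556)
I·α + gyro = (0.0000, 0.1900, -0.0200)
velocity change Δv = (0.03700000, -0.00800000, -0.02400000)
m·(v₁−v₀)/dt = (3.7000, -0.8000, -2.4000)

F = (3.7000, -0.8000, -2.4000)
τ = (0.0000, 0.1900, -0.0200)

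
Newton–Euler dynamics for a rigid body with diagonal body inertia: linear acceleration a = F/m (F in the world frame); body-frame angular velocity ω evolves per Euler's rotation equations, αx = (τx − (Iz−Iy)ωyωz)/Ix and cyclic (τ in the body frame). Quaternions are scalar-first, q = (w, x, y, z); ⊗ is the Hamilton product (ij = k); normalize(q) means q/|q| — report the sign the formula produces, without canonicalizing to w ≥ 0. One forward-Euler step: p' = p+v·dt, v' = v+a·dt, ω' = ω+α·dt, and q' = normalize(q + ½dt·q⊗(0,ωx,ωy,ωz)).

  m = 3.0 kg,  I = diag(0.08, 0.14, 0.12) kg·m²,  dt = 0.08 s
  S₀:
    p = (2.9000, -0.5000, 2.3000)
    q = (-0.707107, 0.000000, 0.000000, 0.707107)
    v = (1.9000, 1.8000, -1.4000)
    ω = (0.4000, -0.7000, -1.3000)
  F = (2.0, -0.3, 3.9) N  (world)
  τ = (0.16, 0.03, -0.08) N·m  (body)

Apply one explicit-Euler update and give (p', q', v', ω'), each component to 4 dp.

p' = (3.0520, -0.3560, 2.1880)
q' = (-0.6691, 0.0085, 0.0311, 0.7425)
v' = (1.9533, 1.7920, -1.2960)
ω' = (0.5782, -0.6947, -1.3421)

ω×(Iω) gyroscopic = (-0.0182, 0.0208, -0.0168)
angular accel α = (2.2275, 0.0657, -0.5267)
ω + α·dt = (0.5782, -0.6947, -1.3421)
2q̇ = q⊗(0,ω) = (0.9192391, 0.2121321, 0.7778177, 0.9192391)
q' = normalize(q + ½dt·q⊗(0,ω)) = (-0.6691, 0.0085, 0.0311, 0.7425)
p' = p + v·dt = (3.0520, -0.3560, 2.1880)
new velocity v' = (1.9533, 1.7920, -1.2960)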